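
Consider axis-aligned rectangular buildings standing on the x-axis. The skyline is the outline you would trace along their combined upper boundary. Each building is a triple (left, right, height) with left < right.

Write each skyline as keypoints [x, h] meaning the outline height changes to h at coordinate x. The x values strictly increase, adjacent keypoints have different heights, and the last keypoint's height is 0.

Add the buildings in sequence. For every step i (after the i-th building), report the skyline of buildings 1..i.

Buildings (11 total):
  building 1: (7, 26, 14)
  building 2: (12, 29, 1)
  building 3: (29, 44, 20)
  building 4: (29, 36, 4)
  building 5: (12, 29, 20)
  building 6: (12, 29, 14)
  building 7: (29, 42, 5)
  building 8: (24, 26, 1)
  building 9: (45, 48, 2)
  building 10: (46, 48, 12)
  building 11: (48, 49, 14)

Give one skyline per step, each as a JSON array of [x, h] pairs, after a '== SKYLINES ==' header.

== SKYLINES ==
[[7,14],[26,0]]
[[7,14],[26,1],[29,0]]
[[7,14],[26,1],[29,20],[44,0]]
[[7,14],[26,1],[29,20],[44,0]]
[[7,14],[12,20],[44,0]]
[[7,14],[12,20],[44,0]]
[[7,14],[12,20],[44,0]]
[[7,14],[12,20],[44,0]]
[[7,14],[12,20],[44,0],[45,2],[48,0]]
[[7,14],[12,20],[44,0],[45,2],[46,12],[48,0]]
[[7,14],[12,20],[44,0],[45,2],[46,12],[48,14],[49,0]]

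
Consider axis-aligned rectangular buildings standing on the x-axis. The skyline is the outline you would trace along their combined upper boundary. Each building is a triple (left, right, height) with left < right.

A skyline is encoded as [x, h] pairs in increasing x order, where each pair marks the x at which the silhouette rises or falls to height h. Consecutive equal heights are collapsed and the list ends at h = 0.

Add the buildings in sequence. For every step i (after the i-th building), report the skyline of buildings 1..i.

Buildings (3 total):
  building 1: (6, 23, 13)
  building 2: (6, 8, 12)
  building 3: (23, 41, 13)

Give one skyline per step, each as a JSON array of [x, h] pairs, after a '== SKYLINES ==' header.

== SKYLINES ==
[[6,13],[23,0]]
[[6,13],[23,0]]
[[6,13],[41,0]]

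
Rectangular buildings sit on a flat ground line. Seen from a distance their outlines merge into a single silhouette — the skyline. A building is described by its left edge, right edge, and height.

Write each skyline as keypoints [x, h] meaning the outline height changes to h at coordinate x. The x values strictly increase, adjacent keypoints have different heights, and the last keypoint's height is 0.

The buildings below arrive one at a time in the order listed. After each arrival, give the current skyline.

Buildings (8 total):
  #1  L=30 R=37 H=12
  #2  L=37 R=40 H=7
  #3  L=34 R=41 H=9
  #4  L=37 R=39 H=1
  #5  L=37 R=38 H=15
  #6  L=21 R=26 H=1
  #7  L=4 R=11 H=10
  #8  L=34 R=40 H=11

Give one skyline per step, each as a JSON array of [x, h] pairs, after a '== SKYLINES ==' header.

== SKYLINES ==
[[30,12],[37,0]]
[[30,12],[37,7],[40,0]]
[[30,12],[37,9],[41,0]]
[[30,12],[37,9],[41,0]]
[[30,12],[37,15],[38,9],[41,0]]
[[21,1],[26,0],[30,12],[37,15],[38,9],[41,0]]
[[4,10],[11,0],[21,1],[26,0],[30,12],[37,15],[38,9],[41,0]]
[[4,10],[11,0],[21,1],[26,0],[30,12],[37,15],[38,11],[40,9],[41,0]]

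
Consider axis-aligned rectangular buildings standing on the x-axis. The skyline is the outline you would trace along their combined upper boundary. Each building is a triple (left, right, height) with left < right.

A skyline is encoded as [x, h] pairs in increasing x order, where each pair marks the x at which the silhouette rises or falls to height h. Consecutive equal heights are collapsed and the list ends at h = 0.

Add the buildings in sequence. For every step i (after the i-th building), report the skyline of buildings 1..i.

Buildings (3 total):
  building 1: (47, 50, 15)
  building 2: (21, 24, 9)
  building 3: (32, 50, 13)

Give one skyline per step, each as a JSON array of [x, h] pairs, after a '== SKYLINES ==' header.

== SKYLINES ==
[[47,15],[50,0]]
[[21,9],[24,0],[47,15],[50,0]]
[[21,9],[24,0],[32,13],[47,15],[50,0]]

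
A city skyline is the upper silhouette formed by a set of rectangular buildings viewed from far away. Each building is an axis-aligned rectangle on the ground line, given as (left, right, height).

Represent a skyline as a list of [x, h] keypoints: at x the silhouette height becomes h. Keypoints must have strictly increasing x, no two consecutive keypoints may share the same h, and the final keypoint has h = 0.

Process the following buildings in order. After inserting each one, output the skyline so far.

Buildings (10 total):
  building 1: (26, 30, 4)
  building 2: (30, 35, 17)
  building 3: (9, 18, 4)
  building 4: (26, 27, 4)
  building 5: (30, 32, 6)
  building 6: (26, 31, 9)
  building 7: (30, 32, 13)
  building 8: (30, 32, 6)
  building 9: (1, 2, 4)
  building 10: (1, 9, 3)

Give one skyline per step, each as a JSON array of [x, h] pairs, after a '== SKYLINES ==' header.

== SKYLINES ==
[[26,4],[30,0]]
[[26,4],[30,17],[35,0]]
[[9,4],[18,0],[26,4],[30,17],[35,0]]
[[9,4],[18,0],[26,4],[30,17],[35,0]]
[[9,4],[18,0],[26,4],[30,17],[35,0]]
[[9,4],[18,0],[26,9],[30,17],[35,0]]
[[9,4],[18,0],[26,9],[30,17],[35,0]]
[[9,4],[18,0],[26,9],[30,17],[35,0]]
[[1,4],[2,0],[9,4],[18,0],[26,9],[30,17],[35,0]]
[[1,4],[2,3],[9,4],[18,0],[26,9],[30,17],[35,0]]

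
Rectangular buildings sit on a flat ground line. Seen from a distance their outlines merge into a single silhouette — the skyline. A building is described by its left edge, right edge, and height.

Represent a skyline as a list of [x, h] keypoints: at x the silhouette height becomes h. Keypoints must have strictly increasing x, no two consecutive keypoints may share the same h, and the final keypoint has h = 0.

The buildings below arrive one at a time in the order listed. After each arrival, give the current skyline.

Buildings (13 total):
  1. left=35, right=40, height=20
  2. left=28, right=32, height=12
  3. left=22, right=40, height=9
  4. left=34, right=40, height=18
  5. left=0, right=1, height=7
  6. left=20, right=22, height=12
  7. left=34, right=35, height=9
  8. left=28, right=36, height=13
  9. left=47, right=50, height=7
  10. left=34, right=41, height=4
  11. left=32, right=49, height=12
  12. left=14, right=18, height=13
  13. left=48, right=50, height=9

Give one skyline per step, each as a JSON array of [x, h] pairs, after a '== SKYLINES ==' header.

== SKYLINES ==
[[35,20],[40,0]]
[[28,12],[32,0],[35,20],[40,0]]
[[22,9],[28,12],[32,9],[35,20],[40,0]]
[[22,9],[28,12],[32,9],[34,18],[35,20],[40,0]]
[[0,7],[1,0],[22,9],[28,12],[32,9],[34,18],[35,20],[40,0]]
[[0,7],[1,0],[20,12],[22,9],[28,12],[32,9],[34,18],[35,20],[40,0]]
[[0,7],[1,0],[20,12],[22,9],[28,12],[32,9],[34,18],[35,20],[40,0]]
[[0,7],[1,0],[20,12],[22,9],[28,13],[34,18],[35,20],[40,0]]
[[0,7],[1,0],[20,12],[22,9],[28,13],[34,18],[35,20],[40,0],[47,7],[50,0]]
[[0,7],[1,0],[20,12],[22,9],[28,13],[34,18],[35,20],[40,4],[41,0],[47,7],[50,0]]
[[0,7],[1,0],[20,12],[22,9],[28,13],[34,18],[35,20],[40,12],[49,7],[50,0]]
[[0,7],[1,0],[14,13],[18,0],[20,12],[22,9],[28,13],[34,18],[35,20],[40,12],[49,7],[50,0]]
[[0,7],[1,0],[14,13],[18,0],[20,12],[22,9],[28,13],[34,18],[35,20],[40,12],[49,9],[50,0]]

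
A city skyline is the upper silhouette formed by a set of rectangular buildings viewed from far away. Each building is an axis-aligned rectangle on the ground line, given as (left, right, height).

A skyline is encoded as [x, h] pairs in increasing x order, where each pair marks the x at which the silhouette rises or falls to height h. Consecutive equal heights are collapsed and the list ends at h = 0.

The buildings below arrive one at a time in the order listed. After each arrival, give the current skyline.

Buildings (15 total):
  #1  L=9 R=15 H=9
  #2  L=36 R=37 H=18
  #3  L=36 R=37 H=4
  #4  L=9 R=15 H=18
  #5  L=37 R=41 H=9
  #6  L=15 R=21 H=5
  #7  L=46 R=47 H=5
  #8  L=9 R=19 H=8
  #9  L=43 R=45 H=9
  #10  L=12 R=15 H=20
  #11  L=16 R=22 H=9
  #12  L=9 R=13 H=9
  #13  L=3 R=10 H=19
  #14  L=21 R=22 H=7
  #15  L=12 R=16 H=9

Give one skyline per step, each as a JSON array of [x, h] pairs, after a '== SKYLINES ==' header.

== SKYLINES ==
[[9,9],[15,0]]
[[9,9],[15,0],[36,18],[37,0]]
[[9,9],[15,0],[36,18],[37,0]]
[[9,18],[15,0],[36,18],[37,0]]
[[9,18],[15,0],[36,18],[37,9],[41,0]]
[[9,18],[15,5],[21,0],[36,18],[37,9],[41,0]]
[[9,18],[15,5],[21,0],[36,18],[37,9],[41,0],[46,5],[47,0]]
[[9,18],[15,8],[19,5],[21,0],[36,18],[37,9],[41,0],[46,5],[47,0]]
[[9,18],[15,8],[19,5],[21,0],[36,18],[37,9],[41,0],[43,9],[45,0],[46,5],[47,0]]
[[9,18],[12,20],[15,8],[19,5],[21,0],[36,18],[37,9],[41,0],[43,9],[45,0],[46,5],[47,0]]
[[9,18],[12,20],[15,8],[16,9],[22,0],[36,18],[37,9],[41,0],[43,9],[45,0],[46,5],[47,0]]
[[9,18],[12,20],[15,8],[16,9],[22,0],[36,18],[37,9],[41,0],[43,9],[45,0],[46,5],[47,0]]
[[3,19],[10,18],[12,20],[15,8],[16,9],[22,0],[36,18],[37,9],[41,0],[43,9],[45,0],[46,5],[47,0]]
[[3,19],[10,18],[12,20],[15,8],[16,9],[22,0],[36,18],[37,9],[41,0],[43,9],[45,0],[46,5],[47,0]]
[[3,19],[10,18],[12,20],[15,9],[22,0],[36,18],[37,9],[41,0],[43,9],[45,0],[46,5],[47,0]]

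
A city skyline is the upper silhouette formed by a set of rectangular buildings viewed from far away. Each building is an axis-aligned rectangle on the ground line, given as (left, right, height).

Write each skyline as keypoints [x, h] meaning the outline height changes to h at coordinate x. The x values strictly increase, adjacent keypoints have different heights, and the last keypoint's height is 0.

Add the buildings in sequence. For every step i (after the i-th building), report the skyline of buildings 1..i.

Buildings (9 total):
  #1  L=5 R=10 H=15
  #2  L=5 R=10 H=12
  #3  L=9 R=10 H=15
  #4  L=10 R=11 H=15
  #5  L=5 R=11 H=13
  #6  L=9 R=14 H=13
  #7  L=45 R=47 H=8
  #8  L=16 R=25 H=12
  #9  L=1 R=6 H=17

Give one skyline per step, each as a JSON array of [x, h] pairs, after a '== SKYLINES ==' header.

== SKYLINES ==
[[5,15],[10,0]]
[[5,15],[10,0]]
[[5,15],[10,0]]
[[5,15],[11,0]]
[[5,15],[11,0]]
[[5,15],[11,13],[14,0]]
[[5,15],[11,13],[14,0],[45,8],[47,0]]
[[5,15],[11,13],[14,0],[16,12],[25,0],[45,8],[47,0]]
[[1,17],[6,15],[11,13],[14,0],[16,12],[25,0],[45,8],[47,0]]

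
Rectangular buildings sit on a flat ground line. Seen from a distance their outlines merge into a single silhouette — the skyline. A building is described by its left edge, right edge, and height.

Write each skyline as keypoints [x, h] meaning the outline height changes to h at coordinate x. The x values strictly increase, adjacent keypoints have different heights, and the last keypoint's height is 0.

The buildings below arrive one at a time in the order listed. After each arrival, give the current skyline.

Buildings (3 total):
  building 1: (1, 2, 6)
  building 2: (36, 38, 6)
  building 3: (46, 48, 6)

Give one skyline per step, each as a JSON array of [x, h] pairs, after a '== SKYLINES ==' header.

== SKYLINES ==
[[1,6],[2,0]]
[[1,6],[2,0],[36,6],[38,0]]
[[1,6],[2,0],[36,6],[38,0],[46,6],[48,0]]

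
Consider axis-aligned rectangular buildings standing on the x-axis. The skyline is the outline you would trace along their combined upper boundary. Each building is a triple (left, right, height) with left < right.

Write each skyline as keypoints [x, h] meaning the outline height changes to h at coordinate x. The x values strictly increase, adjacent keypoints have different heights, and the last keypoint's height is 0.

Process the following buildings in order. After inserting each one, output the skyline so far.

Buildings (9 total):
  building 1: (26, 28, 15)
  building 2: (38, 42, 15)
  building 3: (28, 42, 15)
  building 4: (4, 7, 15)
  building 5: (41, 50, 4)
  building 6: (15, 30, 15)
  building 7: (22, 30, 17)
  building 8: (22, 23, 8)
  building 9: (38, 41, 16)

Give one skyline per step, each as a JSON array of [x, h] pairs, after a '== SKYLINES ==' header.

== SKYLINES ==
[[26,15],[28,0]]
[[26,15],[28,0],[38,15],[42,0]]
[[26,15],[42,0]]
[[4,15],[7,0],[26,15],[42,0]]
[[4,15],[7,0],[26,15],[42,4],[50,0]]
[[4,15],[7,0],[15,15],[42,4],[50,0]]
[[4,15],[7,0],[15,15],[22,17],[30,15],[42,4],[50,0]]
[[4,15],[7,0],[15,15],[22,17],[30,15],[42,4],[50,0]]
[[4,15],[7,0],[15,15],[22,17],[30,15],[38,16],[41,15],[42,4],[50,0]]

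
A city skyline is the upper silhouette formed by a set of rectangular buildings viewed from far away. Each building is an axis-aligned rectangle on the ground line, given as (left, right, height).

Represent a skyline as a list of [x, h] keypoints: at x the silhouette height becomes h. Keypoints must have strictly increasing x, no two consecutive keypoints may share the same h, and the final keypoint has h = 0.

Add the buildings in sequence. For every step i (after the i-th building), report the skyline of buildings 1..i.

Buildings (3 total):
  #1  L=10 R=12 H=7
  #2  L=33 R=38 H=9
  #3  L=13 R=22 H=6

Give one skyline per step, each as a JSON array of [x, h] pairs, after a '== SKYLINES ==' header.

== SKYLINES ==
[[10,7],[12,0]]
[[10,7],[12,0],[33,9],[38,0]]
[[10,7],[12,0],[13,6],[22,0],[33,9],[38,0]]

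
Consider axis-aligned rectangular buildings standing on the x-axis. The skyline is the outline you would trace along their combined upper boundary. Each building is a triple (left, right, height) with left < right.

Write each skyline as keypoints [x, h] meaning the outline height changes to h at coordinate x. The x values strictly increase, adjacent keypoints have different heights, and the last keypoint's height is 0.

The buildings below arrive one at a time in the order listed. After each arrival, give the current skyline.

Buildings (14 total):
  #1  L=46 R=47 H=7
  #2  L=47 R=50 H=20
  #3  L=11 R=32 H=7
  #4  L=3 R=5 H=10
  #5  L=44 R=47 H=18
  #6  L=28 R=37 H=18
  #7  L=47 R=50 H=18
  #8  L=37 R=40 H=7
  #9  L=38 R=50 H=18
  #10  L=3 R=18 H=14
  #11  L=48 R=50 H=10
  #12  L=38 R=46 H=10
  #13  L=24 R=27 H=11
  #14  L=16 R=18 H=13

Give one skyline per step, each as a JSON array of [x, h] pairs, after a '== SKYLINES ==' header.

== SKYLINES ==
[[46,7],[47,0]]
[[46,7],[47,20],[50,0]]
[[11,7],[32,0],[46,7],[47,20],[50,0]]
[[3,10],[5,0],[11,7],[32,0],[46,7],[47,20],[50,0]]
[[3,10],[5,0],[11,7],[32,0],[44,18],[47,20],[50,0]]
[[3,10],[5,0],[11,7],[28,18],[37,0],[44,18],[47,20],[50,0]]
[[3,10],[5,0],[11,7],[28,18],[37,0],[44,18],[47,20],[50,0]]
[[3,10],[5,0],[11,7],[28,18],[37,7],[40,0],[44,18],[47,20],[50,0]]
[[3,10],[5,0],[11,7],[28,18],[37,7],[38,18],[47,20],[50,0]]
[[3,14],[18,7],[28,18],[37,7],[38,18],[47,20],[50,0]]
[[3,14],[18,7],[28,18],[37,7],[38,18],[47,20],[50,0]]
[[3,14],[18,7],[28,18],[37,7],[38,18],[47,20],[50,0]]
[[3,14],[18,7],[24,11],[27,7],[28,18],[37,7],[38,18],[47,20],[50,0]]
[[3,14],[18,7],[24,11],[27,7],[28,18],[37,7],[38,18],[47,20],[50,0]]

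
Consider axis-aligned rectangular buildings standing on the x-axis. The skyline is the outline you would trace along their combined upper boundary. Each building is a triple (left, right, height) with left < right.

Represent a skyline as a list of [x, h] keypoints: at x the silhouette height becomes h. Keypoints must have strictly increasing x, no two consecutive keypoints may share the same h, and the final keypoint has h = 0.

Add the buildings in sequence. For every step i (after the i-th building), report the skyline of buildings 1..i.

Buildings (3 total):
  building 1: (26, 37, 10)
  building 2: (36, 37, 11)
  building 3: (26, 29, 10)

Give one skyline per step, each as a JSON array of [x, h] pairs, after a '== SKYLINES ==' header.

== SKYLINES ==
[[26,10],[37,0]]
[[26,10],[36,11],[37,0]]
[[26,10],[36,11],[37,0]]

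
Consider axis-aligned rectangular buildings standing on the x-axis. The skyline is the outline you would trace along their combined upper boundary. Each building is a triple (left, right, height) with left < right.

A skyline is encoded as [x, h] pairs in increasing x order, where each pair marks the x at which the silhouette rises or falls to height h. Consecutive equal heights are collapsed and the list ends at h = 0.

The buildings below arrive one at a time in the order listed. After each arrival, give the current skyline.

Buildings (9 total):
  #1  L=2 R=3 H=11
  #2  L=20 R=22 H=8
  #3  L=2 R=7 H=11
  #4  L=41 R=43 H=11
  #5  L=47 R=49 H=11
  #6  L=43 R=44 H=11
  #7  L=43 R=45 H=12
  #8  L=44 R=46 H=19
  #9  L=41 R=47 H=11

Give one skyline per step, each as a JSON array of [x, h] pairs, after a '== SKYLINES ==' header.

== SKYLINES ==
[[2,11],[3,0]]
[[2,11],[3,0],[20,8],[22,0]]
[[2,11],[7,0],[20,8],[22,0]]
[[2,11],[7,0],[20,8],[22,0],[41,11],[43,0]]
[[2,11],[7,0],[20,8],[22,0],[41,11],[43,0],[47,11],[49,0]]
[[2,11],[7,0],[20,8],[22,0],[41,11],[44,0],[47,11],[49,0]]
[[2,11],[7,0],[20,8],[22,0],[41,11],[43,12],[45,0],[47,11],[49,0]]
[[2,11],[7,0],[20,8],[22,0],[41,11],[43,12],[44,19],[46,0],[47,11],[49,0]]
[[2,11],[7,0],[20,8],[22,0],[41,11],[43,12],[44,19],[46,11],[49,0]]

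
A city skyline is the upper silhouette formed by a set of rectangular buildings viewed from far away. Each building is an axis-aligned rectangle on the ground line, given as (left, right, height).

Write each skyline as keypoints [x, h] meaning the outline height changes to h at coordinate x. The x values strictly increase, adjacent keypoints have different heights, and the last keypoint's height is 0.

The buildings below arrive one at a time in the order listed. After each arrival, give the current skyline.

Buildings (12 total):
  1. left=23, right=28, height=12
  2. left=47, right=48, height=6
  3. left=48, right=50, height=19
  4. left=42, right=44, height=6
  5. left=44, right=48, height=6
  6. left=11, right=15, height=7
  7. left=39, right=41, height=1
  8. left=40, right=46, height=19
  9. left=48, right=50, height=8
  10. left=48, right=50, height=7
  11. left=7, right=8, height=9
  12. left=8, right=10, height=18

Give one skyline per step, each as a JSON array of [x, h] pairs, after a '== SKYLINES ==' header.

== SKYLINES ==
[[23,12],[28,0]]
[[23,12],[28,0],[47,6],[48,0]]
[[23,12],[28,0],[47,6],[48,19],[50,0]]
[[23,12],[28,0],[42,6],[44,0],[47,6],[48,19],[50,0]]
[[23,12],[28,0],[42,6],[48,19],[50,0]]
[[11,7],[15,0],[23,12],[28,0],[42,6],[48,19],[50,0]]
[[11,7],[15,0],[23,12],[28,0],[39,1],[41,0],[42,6],[48,19],[50,0]]
[[11,7],[15,0],[23,12],[28,0],[39,1],[40,19],[46,6],[48,19],[50,0]]
[[11,7],[15,0],[23,12],[28,0],[39,1],[40,19],[46,6],[48,19],[50,0]]
[[11,7],[15,0],[23,12],[28,0],[39,1],[40,19],[46,6],[48,19],[50,0]]
[[7,9],[8,0],[11,7],[15,0],[23,12],[28,0],[39,1],[40,19],[46,6],[48,19],[50,0]]
[[7,9],[8,18],[10,0],[11,7],[15,0],[23,12],[28,0],[39,1],[40,19],[46,6],[48,19],[50,0]]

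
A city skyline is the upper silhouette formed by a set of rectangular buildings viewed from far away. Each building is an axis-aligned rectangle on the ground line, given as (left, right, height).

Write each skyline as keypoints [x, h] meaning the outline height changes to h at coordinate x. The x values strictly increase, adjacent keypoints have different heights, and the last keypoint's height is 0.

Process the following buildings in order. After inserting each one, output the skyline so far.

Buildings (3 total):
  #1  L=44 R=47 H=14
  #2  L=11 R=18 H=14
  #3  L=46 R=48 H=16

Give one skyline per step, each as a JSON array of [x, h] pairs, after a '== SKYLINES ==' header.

== SKYLINES ==
[[44,14],[47,0]]
[[11,14],[18,0],[44,14],[47,0]]
[[11,14],[18,0],[44,14],[46,16],[48,0]]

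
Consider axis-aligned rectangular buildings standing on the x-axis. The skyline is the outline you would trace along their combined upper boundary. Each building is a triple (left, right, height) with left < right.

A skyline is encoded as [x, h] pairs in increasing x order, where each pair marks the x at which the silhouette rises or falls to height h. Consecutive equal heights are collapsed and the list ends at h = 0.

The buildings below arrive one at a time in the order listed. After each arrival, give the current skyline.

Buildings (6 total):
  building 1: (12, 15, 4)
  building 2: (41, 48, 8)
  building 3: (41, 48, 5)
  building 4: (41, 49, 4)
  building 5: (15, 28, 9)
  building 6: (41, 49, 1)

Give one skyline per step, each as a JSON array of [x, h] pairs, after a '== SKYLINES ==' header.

== SKYLINES ==
[[12,4],[15,0]]
[[12,4],[15,0],[41,8],[48,0]]
[[12,4],[15,0],[41,8],[48,0]]
[[12,4],[15,0],[41,8],[48,4],[49,0]]
[[12,4],[15,9],[28,0],[41,8],[48,4],[49,0]]
[[12,4],[15,9],[28,0],[41,8],[48,4],[49,0]]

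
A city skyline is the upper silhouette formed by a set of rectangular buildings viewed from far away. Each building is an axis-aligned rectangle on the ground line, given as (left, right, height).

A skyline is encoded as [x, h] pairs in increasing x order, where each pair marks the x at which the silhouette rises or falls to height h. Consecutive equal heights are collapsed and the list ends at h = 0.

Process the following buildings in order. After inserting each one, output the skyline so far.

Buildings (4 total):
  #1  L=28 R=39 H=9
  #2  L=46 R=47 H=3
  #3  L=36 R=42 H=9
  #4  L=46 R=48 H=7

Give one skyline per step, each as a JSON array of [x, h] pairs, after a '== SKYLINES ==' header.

== SKYLINES ==
[[28,9],[39,0]]
[[28,9],[39,0],[46,3],[47,0]]
[[28,9],[42,0],[46,3],[47,0]]
[[28,9],[42,0],[46,7],[48,0]]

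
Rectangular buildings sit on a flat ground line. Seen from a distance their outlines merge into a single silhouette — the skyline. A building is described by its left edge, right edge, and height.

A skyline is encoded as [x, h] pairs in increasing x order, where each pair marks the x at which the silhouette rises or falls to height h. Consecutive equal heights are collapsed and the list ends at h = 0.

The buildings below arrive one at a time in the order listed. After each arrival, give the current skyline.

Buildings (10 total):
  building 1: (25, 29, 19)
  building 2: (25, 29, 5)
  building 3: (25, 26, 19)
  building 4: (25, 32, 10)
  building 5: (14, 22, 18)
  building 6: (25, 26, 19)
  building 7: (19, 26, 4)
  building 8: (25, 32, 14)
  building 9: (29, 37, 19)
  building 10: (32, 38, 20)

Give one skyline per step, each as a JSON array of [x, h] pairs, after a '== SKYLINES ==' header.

== SKYLINES ==
[[25,19],[29,0]]
[[25,19],[29,0]]
[[25,19],[29,0]]
[[25,19],[29,10],[32,0]]
[[14,18],[22,0],[25,19],[29,10],[32,0]]
[[14,18],[22,0],[25,19],[29,10],[32,0]]
[[14,18],[22,4],[25,19],[29,10],[32,0]]
[[14,18],[22,4],[25,19],[29,14],[32,0]]
[[14,18],[22,4],[25,19],[37,0]]
[[14,18],[22,4],[25,19],[32,20],[38,0]]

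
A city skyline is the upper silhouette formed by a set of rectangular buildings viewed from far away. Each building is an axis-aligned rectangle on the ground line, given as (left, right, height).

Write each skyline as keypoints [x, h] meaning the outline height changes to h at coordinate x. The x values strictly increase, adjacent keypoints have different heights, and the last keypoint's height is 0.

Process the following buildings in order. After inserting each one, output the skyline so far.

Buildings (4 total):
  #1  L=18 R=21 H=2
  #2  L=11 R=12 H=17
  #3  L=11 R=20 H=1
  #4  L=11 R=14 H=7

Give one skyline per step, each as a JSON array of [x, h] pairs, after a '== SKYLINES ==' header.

== SKYLINES ==
[[18,2],[21,0]]
[[11,17],[12,0],[18,2],[21,0]]
[[11,17],[12,1],[18,2],[21,0]]
[[11,17],[12,7],[14,1],[18,2],[21,0]]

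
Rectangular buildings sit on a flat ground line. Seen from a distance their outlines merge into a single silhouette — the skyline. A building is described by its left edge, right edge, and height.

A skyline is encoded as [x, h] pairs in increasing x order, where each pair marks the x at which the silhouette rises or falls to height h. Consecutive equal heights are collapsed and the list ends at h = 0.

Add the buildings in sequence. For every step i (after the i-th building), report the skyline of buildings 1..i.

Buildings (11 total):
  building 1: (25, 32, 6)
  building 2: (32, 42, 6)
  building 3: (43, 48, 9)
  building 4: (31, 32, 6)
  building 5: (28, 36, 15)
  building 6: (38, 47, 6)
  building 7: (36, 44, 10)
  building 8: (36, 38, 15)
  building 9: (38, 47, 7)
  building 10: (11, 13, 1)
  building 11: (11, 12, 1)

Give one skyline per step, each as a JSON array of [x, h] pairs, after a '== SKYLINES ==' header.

== SKYLINES ==
[[25,6],[32,0]]
[[25,6],[42,0]]
[[25,6],[42,0],[43,9],[48,0]]
[[25,6],[42,0],[43,9],[48,0]]
[[25,6],[28,15],[36,6],[42,0],[43,9],[48,0]]
[[25,6],[28,15],[36,6],[43,9],[48,0]]
[[25,6],[28,15],[36,10],[44,9],[48,0]]
[[25,6],[28,15],[38,10],[44,9],[48,0]]
[[25,6],[28,15],[38,10],[44,9],[48,0]]
[[11,1],[13,0],[25,6],[28,15],[38,10],[44,9],[48,0]]
[[11,1],[13,0],[25,6],[28,15],[38,10],[44,9],[48,0]]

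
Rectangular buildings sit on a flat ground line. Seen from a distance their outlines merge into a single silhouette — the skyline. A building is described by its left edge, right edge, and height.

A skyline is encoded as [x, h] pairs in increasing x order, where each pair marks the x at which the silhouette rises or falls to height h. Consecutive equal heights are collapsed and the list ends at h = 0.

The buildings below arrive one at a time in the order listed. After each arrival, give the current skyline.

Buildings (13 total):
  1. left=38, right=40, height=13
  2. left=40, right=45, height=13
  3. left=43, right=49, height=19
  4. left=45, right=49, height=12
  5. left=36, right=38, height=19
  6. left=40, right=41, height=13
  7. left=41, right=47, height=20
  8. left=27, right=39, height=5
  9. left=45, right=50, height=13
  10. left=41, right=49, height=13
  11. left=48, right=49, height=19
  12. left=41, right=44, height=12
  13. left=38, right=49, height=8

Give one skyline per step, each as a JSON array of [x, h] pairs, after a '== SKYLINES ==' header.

== SKYLINES ==
[[38,13],[40,0]]
[[38,13],[45,0]]
[[38,13],[43,19],[49,0]]
[[38,13],[43,19],[49,0]]
[[36,19],[38,13],[43,19],[49,0]]
[[36,19],[38,13],[43,19],[49,0]]
[[36,19],[38,13],[41,20],[47,19],[49,0]]
[[27,5],[36,19],[38,13],[41,20],[47,19],[49,0]]
[[27,5],[36,19],[38,13],[41,20],[47,19],[49,13],[50,0]]
[[27,5],[36,19],[38,13],[41,20],[47,19],[49,13],[50,0]]
[[27,5],[36,19],[38,13],[41,20],[47,19],[49,13],[50,0]]
[[27,5],[36,19],[38,13],[41,20],[47,19],[49,13],[50,0]]
[[27,5],[36,19],[38,13],[41,20],[47,19],[49,13],[50,0]]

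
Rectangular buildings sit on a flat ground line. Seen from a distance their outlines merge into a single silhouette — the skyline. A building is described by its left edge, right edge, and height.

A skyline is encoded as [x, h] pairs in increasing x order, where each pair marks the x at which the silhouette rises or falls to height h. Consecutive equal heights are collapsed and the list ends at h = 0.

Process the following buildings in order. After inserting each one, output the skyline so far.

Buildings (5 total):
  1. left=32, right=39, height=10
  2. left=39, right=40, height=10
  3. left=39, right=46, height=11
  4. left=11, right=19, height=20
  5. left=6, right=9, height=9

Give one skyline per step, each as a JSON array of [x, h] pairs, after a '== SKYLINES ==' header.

== SKYLINES ==
[[32,10],[39,0]]
[[32,10],[40,0]]
[[32,10],[39,11],[46,0]]
[[11,20],[19,0],[32,10],[39,11],[46,0]]
[[6,9],[9,0],[11,20],[19,0],[32,10],[39,11],[46,0]]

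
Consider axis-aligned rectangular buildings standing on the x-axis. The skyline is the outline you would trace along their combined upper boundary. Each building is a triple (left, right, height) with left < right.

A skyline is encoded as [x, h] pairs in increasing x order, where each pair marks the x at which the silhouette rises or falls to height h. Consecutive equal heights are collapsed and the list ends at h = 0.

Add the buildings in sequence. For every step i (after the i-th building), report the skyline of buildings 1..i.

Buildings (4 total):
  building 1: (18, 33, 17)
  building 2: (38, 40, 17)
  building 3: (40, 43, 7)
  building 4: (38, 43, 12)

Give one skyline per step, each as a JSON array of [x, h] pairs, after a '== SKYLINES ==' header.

== SKYLINES ==
[[18,17],[33,0]]
[[18,17],[33,0],[38,17],[40,0]]
[[18,17],[33,0],[38,17],[40,7],[43,0]]
[[18,17],[33,0],[38,17],[40,12],[43,0]]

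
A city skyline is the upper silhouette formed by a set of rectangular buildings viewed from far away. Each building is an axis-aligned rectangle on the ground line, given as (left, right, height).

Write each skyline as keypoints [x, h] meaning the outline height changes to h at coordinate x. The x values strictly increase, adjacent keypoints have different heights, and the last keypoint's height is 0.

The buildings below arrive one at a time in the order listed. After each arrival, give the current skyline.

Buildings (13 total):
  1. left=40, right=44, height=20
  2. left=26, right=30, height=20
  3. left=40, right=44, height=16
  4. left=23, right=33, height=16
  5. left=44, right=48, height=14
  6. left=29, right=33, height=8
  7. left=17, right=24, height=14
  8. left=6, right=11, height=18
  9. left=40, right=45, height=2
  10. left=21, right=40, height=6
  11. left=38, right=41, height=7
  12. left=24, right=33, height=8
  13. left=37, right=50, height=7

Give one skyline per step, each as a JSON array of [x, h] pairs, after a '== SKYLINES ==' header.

== SKYLINES ==
[[40,20],[44,0]]
[[26,20],[30,0],[40,20],[44,0]]
[[26,20],[30,0],[40,20],[44,0]]
[[23,16],[26,20],[30,16],[33,0],[40,20],[44,0]]
[[23,16],[26,20],[30,16],[33,0],[40,20],[44,14],[48,0]]
[[23,16],[26,20],[30,16],[33,0],[40,20],[44,14],[48,0]]
[[17,14],[23,16],[26,20],[30,16],[33,0],[40,20],[44,14],[48,0]]
[[6,18],[11,0],[17,14],[23,16],[26,20],[30,16],[33,0],[40,20],[44,14],[48,0]]
[[6,18],[11,0],[17,14],[23,16],[26,20],[30,16],[33,0],[40,20],[44,14],[48,0]]
[[6,18],[11,0],[17,14],[23,16],[26,20],[30,16],[33,6],[40,20],[44,14],[48,0]]
[[6,18],[11,0],[17,14],[23,16],[26,20],[30,16],[33,6],[38,7],[40,20],[44,14],[48,0]]
[[6,18],[11,0],[17,14],[23,16],[26,20],[30,16],[33,6],[38,7],[40,20],[44,14],[48,0]]
[[6,18],[11,0],[17,14],[23,16],[26,20],[30,16],[33,6],[37,7],[40,20],[44,14],[48,7],[50,0]]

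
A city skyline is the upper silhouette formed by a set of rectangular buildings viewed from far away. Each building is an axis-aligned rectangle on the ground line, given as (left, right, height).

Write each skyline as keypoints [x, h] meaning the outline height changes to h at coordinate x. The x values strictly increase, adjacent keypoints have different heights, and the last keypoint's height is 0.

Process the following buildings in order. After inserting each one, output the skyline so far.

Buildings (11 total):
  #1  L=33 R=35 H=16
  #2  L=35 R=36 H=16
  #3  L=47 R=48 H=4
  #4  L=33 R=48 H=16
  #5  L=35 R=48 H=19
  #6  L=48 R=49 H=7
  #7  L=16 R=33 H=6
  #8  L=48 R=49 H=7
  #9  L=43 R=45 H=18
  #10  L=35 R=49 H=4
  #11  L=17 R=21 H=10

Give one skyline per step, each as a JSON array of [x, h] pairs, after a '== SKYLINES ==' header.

== SKYLINES ==
[[33,16],[35,0]]
[[33,16],[36,0]]
[[33,16],[36,0],[47,4],[48,0]]
[[33,16],[48,0]]
[[33,16],[35,19],[48,0]]
[[33,16],[35,19],[48,7],[49,0]]
[[16,6],[33,16],[35,19],[48,7],[49,0]]
[[16,6],[33,16],[35,19],[48,7],[49,0]]
[[16,6],[33,16],[35,19],[48,7],[49,0]]
[[16,6],[33,16],[35,19],[48,7],[49,0]]
[[16,6],[17,10],[21,6],[33,16],[35,19],[48,7],[49,0]]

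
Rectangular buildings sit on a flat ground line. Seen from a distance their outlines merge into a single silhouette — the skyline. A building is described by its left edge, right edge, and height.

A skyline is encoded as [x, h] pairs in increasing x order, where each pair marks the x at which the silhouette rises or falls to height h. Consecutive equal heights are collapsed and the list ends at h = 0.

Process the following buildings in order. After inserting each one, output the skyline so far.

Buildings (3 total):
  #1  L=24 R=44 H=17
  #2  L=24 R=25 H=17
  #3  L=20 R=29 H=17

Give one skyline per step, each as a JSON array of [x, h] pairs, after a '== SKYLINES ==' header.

== SKYLINES ==
[[24,17],[44,0]]
[[24,17],[44,0]]
[[20,17],[44,0]]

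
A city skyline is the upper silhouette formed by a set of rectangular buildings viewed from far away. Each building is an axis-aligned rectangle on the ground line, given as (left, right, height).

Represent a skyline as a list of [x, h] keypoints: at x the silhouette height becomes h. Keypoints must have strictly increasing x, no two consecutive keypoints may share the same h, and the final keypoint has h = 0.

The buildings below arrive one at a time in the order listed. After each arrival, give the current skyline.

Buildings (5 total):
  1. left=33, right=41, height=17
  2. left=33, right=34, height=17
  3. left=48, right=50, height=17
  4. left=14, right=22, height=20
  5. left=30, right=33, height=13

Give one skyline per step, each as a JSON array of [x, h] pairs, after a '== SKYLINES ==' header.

== SKYLINES ==
[[33,17],[41,0]]
[[33,17],[41,0]]
[[33,17],[41,0],[48,17],[50,0]]
[[14,20],[22,0],[33,17],[41,0],[48,17],[50,0]]
[[14,20],[22,0],[30,13],[33,17],[41,0],[48,17],[50,0]]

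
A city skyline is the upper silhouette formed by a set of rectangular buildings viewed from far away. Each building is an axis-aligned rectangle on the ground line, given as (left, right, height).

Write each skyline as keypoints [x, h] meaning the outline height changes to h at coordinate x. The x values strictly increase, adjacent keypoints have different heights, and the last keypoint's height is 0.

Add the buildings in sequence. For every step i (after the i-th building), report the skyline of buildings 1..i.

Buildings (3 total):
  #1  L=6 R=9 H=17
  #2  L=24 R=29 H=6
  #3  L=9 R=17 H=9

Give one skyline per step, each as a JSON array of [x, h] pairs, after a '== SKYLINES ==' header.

== SKYLINES ==
[[6,17],[9,0]]
[[6,17],[9,0],[24,6],[29,0]]
[[6,17],[9,9],[17,0],[24,6],[29,0]]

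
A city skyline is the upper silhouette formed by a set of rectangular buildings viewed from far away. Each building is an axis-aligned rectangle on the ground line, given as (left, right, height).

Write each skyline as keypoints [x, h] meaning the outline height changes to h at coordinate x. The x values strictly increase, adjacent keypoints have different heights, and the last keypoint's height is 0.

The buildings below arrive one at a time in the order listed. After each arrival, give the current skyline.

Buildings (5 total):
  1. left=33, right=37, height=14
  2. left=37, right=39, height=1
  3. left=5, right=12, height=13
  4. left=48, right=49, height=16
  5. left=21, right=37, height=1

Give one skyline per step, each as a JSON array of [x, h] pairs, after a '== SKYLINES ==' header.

== SKYLINES ==
[[33,14],[37,0]]
[[33,14],[37,1],[39,0]]
[[5,13],[12,0],[33,14],[37,1],[39,0]]
[[5,13],[12,0],[33,14],[37,1],[39,0],[48,16],[49,0]]
[[5,13],[12,0],[21,1],[33,14],[37,1],[39,0],[48,16],[49,0]]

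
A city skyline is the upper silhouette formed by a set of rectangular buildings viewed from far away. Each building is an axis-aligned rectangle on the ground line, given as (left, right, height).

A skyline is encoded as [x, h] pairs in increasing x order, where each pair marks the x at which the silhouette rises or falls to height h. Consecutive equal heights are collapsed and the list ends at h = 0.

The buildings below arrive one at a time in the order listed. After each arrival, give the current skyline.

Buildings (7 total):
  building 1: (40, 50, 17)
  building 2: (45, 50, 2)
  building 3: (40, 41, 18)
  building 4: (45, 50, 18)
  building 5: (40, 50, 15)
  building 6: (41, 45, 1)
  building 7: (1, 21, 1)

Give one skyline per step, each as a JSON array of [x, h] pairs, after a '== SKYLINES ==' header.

== SKYLINES ==
[[40,17],[50,0]]
[[40,17],[50,0]]
[[40,18],[41,17],[50,0]]
[[40,18],[41,17],[45,18],[50,0]]
[[40,18],[41,17],[45,18],[50,0]]
[[40,18],[41,17],[45,18],[50,0]]
[[1,1],[21,0],[40,18],[41,17],[45,18],[50,0]]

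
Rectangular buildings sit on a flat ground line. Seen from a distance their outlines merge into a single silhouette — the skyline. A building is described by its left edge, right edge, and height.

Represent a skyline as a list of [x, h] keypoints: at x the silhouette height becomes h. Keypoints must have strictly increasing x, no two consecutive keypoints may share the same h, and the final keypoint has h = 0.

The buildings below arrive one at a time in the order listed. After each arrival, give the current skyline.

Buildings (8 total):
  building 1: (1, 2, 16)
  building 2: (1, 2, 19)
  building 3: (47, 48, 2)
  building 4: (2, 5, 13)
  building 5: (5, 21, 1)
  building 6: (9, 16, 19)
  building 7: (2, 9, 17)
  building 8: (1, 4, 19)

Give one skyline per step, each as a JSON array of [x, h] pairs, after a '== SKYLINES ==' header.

== SKYLINES ==
[[1,16],[2,0]]
[[1,19],[2,0]]
[[1,19],[2,0],[47,2],[48,0]]
[[1,19],[2,13],[5,0],[47,2],[48,0]]
[[1,19],[2,13],[5,1],[21,0],[47,2],[48,0]]
[[1,19],[2,13],[5,1],[9,19],[16,1],[21,0],[47,2],[48,0]]
[[1,19],[2,17],[9,19],[16,1],[21,0],[47,2],[48,0]]
[[1,19],[4,17],[9,19],[16,1],[21,0],[47,2],[48,0]]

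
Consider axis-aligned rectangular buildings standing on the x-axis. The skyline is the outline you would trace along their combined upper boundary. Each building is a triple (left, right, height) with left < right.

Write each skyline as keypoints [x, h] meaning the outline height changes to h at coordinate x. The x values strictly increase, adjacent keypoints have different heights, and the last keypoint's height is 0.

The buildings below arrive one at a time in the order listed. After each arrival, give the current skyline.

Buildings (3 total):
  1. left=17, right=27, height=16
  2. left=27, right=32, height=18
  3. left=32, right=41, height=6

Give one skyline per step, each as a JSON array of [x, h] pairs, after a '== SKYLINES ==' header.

== SKYLINES ==
[[17,16],[27,0]]
[[17,16],[27,18],[32,0]]
[[17,16],[27,18],[32,6],[41,0]]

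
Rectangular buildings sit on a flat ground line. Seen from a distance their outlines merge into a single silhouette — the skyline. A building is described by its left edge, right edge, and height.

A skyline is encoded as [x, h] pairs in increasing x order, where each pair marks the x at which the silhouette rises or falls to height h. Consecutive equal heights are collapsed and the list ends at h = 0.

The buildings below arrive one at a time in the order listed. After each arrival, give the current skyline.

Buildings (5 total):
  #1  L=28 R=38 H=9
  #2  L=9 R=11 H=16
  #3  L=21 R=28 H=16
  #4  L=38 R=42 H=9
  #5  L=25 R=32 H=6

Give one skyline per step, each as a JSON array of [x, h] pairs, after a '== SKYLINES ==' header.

== SKYLINES ==
[[28,9],[38,0]]
[[9,16],[11,0],[28,9],[38,0]]
[[9,16],[11,0],[21,16],[28,9],[38,0]]
[[9,16],[11,0],[21,16],[28,9],[42,0]]
[[9,16],[11,0],[21,16],[28,9],[42,0]]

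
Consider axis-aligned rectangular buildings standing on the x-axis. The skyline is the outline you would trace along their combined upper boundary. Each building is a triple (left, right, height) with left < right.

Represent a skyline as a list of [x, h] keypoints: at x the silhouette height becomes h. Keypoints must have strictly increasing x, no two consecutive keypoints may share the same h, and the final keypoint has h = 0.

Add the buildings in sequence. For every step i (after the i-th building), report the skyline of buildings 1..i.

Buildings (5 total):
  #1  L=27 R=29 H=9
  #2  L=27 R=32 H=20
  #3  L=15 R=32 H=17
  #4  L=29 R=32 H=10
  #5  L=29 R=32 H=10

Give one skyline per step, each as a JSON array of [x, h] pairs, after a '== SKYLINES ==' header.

== SKYLINES ==
[[27,9],[29,0]]
[[27,20],[32,0]]
[[15,17],[27,20],[32,0]]
[[15,17],[27,20],[32,0]]
[[15,17],[27,20],[32,0]]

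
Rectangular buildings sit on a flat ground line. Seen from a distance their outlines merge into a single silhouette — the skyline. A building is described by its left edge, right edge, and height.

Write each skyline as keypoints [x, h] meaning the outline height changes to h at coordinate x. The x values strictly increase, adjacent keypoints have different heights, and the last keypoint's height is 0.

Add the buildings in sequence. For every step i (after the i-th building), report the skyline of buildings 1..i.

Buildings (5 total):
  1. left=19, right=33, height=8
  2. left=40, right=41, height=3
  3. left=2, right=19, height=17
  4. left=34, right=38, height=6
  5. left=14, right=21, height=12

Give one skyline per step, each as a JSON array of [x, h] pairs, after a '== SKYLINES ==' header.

== SKYLINES ==
[[19,8],[33,0]]
[[19,8],[33,0],[40,3],[41,0]]
[[2,17],[19,8],[33,0],[40,3],[41,0]]
[[2,17],[19,8],[33,0],[34,6],[38,0],[40,3],[41,0]]
[[2,17],[19,12],[21,8],[33,0],[34,6],[38,0],[40,3],[41,0]]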